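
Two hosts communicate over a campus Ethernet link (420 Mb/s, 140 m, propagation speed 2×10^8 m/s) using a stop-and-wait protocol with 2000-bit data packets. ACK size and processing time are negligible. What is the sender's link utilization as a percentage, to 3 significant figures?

77.3 %

t_tx = L/R = 2000/420000000 = 4.7619e-06 s.
t_prop = 140/200000000 = 7e-07 s; RTT = 1.4e-06 s.
Cycle = t_tx + RTT = 6.1619e-06 s.
Utilization = t_tx / cycle = 4.7619e-06/6.1619e-06 = 77.3 %.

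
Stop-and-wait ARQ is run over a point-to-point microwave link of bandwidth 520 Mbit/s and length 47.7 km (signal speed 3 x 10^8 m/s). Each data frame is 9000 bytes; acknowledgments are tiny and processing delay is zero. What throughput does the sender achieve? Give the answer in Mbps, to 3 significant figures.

t_tx = L/R = 72000/520000000 = 0.000138462 s.
t_prop = 47700/300000000 = 0.000159 s; RTT = 0.000318 s.
Cycle = t_tx + RTT = 0.000456462 s.
Throughput = L / cycle = 72000 / 0.000456462 = 158 Mbps.

158 Mbps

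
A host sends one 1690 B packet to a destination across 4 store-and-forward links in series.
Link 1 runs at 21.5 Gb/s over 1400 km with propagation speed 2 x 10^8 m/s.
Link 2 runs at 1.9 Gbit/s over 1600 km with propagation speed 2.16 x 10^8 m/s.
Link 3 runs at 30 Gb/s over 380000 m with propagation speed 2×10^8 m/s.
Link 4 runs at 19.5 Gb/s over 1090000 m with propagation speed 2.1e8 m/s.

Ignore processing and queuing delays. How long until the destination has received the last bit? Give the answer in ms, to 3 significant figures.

21.5 ms

L = 1690 × 8 = 13520 bits.
Transmission delays (L/R per hop): 0.000628837, 0.00711579, 0.000450667, 0.000693333 ms; sum = 0.00888863 ms.
Propagation delays (d/s per hop): 7, 7.40741, 1.9, 5.19048 ms; sum = 21.4979 ms.
End-to-end = 21.5 ms.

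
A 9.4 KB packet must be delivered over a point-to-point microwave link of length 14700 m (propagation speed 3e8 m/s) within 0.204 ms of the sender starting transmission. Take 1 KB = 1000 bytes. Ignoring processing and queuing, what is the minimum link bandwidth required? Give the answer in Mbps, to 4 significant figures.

485.2 Mbps

L = 75200 bits.
Propagation delay = 14700 / 300000000 = 0.049 ms.
Transmission budget = 0.204 − 0.049 = 0.155 ms.
R ≥ L / t_tx = 75200 bits / 0.000155 s = 485.2 Mbps.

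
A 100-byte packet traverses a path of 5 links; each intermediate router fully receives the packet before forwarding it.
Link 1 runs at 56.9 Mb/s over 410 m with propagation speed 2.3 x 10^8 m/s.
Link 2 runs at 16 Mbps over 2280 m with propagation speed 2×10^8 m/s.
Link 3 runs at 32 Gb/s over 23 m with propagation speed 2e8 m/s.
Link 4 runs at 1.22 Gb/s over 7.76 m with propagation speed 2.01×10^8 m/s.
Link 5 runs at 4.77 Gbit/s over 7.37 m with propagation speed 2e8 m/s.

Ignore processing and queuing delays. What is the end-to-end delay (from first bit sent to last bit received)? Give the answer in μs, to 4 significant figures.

78.28 μs

L = 100 × 8 = 800 bits.
Transmission delays (L/R per hop): 14.0598, 50, 0.025, 0.655738, 0.167715 μs; sum = 64.9082 μs.
Propagation delays (d/s per hop): 1.78261, 11.4, 0.115, 0.038607, 0.03685 μs; sum = 13.3731 μs.
End-to-end = 78.28 μs.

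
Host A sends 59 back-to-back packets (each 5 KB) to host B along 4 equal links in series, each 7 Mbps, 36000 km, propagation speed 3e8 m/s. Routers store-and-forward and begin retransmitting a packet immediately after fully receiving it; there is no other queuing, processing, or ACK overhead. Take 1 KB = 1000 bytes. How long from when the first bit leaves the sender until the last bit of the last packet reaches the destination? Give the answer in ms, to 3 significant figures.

834 ms

Per-hop transmission t_tx = L/R = 40000/7000000 = 5.71429 ms.
Per-hop propagation t_prop = 36000000/300000000 = 120 ms.
Pipeline fill: first packet needs 4·t_tx to clear all hops; remaining 58 packets each add one t_tx.
Total = (4+59-1)·t_tx + 4·t_prop = 62·5.71429 + 4·120 = 834 ms.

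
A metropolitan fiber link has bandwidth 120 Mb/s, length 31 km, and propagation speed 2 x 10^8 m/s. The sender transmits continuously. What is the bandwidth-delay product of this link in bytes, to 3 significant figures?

2330 bytes

Propagation delay = 31000 / 200000000 = 0.000155 s.
BDP = R × t_prop = 120000000 × 0.000155 = 18600 bits.
In bytes: 18600/8 = 2330 bytes.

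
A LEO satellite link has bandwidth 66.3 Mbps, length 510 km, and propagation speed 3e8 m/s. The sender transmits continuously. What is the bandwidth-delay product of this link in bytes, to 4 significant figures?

14090 bytes

Propagation delay = 510000 / 300000000 = 0.0017 s.
BDP = R × t_prop = 66300000 × 0.0017 = 112710 bits.
In bytes: 112710/8 = 14090 bytes.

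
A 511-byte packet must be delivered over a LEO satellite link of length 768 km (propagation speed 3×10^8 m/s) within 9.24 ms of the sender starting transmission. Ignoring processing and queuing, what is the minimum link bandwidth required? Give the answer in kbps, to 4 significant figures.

L = 4088 bits.
Propagation delay = 768000 / 300000000 = 2.56 ms.
Transmission budget = 9.24 − 2.56 = 6.68 ms.
R ≥ L / t_tx = 4088 bits / 0.00668 s = 612.0 kbps.

612.0 kbps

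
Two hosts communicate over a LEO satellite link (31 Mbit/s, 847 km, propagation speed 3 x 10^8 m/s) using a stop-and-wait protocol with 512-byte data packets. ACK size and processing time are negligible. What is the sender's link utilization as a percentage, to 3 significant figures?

t_tx = L/R = 4096/31000000 = 0.000132129 s.
t_prop = 847000/300000000 = 0.00282333 s; RTT = 0.00564667 s.
Cycle = t_tx + RTT = 0.0057788 s.
Utilization = t_tx / cycle = 0.000132129/0.0057788 = 2.29 %.

2.29 %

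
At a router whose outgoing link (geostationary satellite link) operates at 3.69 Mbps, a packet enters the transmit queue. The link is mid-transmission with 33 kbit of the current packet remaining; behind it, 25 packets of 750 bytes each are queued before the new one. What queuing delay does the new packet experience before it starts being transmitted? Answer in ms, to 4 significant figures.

Each queued packet: L/R = 6000/3690000 = 1.62602 ms.
25 queued → 40.6504 ms.
Plus remaining 33000 bits of current packet: 8.94309 ms.
Queuing delay = 49.59 ms.

49.59 ms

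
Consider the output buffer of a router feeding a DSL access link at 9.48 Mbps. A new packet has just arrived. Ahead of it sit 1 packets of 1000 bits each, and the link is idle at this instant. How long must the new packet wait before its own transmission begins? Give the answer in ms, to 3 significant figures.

0.105 ms

Each queued packet: L/R = 1000/9480000 = 0.105485 ms.
1 queued → 0.105485 ms.
Queuing delay = 0.105 ms.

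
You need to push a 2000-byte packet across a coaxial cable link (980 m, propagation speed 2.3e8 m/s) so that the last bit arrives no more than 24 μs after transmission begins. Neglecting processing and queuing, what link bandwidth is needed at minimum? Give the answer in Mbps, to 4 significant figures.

L = 16000 bits.
Propagation delay = 980 / 2.3e+08 = 4.26087 μs.
Transmission budget = 24 − 4.26087 = 19.7391 μs.
R ≥ L / t_tx = 16000 bits / 1.97391e-05 s = 810.6 Mbps.

810.6 Mbps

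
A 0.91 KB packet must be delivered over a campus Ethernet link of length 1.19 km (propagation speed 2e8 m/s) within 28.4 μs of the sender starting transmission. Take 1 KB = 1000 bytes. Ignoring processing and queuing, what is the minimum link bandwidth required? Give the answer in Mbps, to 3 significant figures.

324 Mbps

L = 7280 bits.
Propagation delay = 1190 / 200000000 = 5.95 μs.
Transmission budget = 28.4 − 5.95 = 22.45 μs.
R ≥ L / t_tx = 7280 bits / 2.245e-05 s = 324 Mbps.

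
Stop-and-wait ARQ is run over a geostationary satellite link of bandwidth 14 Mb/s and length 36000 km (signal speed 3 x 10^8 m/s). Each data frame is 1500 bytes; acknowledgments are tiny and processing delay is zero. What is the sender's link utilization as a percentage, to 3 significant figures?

t_tx = L/R = 12000/14000000 = 0.000857143 s.
t_prop = 36000000/300000000 = 0.12 s; RTT = 0.24 s.
Cycle = t_tx + RTT = 0.240857 s.
Utilization = t_tx / cycle = 0.000857143/0.240857 = 0.356 %.

0.356 %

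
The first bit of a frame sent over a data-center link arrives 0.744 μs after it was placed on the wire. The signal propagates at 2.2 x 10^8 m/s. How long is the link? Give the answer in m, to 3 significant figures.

164 m

d = s × t_prop = 2.2e+08 × 7.44e-07 = 164 m.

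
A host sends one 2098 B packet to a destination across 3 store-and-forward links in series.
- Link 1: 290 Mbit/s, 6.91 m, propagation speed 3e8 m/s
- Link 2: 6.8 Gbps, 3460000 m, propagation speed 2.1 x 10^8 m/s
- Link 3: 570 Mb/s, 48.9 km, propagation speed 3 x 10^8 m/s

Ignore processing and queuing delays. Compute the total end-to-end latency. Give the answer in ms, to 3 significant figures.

L = 2098 × 8 = 16784 bits.
Transmission delays (L/R per hop): 0.0578759, 0.00246824, 0.0294456 ms; sum = 0.0897897 ms.
Propagation delays (d/s per hop): 2.30333e-05, 16.4762, 0.163 ms; sum = 16.6392 ms.
End-to-end = 16.7 ms.

16.7 ms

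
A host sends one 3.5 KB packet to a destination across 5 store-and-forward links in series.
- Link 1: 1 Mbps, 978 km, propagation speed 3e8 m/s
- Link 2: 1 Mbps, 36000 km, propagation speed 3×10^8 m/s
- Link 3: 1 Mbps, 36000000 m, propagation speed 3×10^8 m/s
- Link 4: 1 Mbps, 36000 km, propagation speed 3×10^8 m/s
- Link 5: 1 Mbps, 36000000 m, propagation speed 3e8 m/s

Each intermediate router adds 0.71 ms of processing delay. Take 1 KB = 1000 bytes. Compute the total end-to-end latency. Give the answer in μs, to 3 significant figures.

626000 μs

L = 28000 bits.
Transmission delay per hop = L/R = 28000/1000000 = 28000 μs; 5 hops → 140000 μs.
Propagation delays (d/s per hop): 3260, 120000, 120000, 120000, 120000 μs; sum = 483260 μs.
Processing at 4 router(s): 4 × 0.71 ms = 2840 μs.
End-to-end = 626000 μs.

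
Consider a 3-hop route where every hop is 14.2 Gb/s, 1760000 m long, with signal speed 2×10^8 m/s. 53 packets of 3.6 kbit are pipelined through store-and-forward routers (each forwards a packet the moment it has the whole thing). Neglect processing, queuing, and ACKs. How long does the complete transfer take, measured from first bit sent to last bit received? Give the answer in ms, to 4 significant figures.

26.41 ms

Per-hop transmission t_tx = L/R = 3600/14200000000 = 0.000253521 ms.
Per-hop propagation t_prop = 1760000/200000000 = 8.8 ms.
Pipeline fill: first packet needs 3·t_tx to clear all hops; remaining 52 packets each add one t_tx.
Total = (3+53-1)·t_tx + 3·t_prop = 55·0.000253521 + 3·8.8 = 26.41 ms.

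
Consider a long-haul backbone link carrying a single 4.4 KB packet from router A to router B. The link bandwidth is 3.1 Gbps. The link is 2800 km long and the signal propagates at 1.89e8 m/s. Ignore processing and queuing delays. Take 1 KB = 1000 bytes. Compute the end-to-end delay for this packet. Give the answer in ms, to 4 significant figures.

14.83 ms

L = 35200 bits.
Transmission delay = L/R = 35200 / 3100000000 = 0.0113548 ms.
Propagation delay = d/s = 2800000 m / 189000000 m/s = 14.8148 ms.
Total = 14.83 ms.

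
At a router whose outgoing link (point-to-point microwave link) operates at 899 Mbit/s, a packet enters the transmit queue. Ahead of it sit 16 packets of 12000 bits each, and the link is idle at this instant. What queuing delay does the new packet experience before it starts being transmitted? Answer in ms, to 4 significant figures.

Each queued packet: L/R = 12000/899000000 = 0.0133482 ms.
16 queued → 0.213571 ms.
Queuing delay = 0.2136 ms.

0.2136 ms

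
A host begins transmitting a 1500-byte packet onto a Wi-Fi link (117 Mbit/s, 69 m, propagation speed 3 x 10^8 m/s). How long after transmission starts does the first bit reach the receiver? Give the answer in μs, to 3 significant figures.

0.230 μs

First bit experiences only propagation delay: d/s = 69/300000000 = 0.230 μs.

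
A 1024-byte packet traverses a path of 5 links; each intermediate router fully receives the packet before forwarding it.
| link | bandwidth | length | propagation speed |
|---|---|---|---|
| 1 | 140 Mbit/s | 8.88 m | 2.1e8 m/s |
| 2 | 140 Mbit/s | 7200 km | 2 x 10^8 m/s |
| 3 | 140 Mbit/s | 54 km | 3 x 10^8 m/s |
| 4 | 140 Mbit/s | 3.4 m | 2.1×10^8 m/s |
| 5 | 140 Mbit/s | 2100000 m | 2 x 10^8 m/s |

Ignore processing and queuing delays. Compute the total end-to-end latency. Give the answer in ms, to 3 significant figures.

47.0 ms

L = 1024 × 8 = 8192 bits.
Transmission delay per hop = L/R = 8192/140000000 = 0.0585143 ms; 5 hops → 0.292571 ms.
Propagation delays (d/s per hop): 4.22857e-05, 36, 0.18, 1.61905e-05, 10.5 ms; sum = 46.6801 ms.
End-to-end = 47.0 ms.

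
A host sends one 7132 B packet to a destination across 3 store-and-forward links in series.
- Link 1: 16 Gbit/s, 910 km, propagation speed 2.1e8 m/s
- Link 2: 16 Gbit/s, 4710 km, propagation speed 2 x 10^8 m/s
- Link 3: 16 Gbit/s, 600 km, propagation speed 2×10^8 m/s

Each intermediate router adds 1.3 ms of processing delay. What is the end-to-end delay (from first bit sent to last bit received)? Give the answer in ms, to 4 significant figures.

L = 7132 × 8 = 57056 bits.
Transmission delay per hop = L/R = 57056/16000000000 = 0.003566 ms; 3 hops → 0.010698 ms.
Propagation delays (d/s per hop): 4.33333, 23.55, 3 ms; sum = 30.8833 ms.
Processing at 2 router(s): 2 × 1.3 ms = 2.6 ms.
End-to-end = 33.49 ms.

33.49 ms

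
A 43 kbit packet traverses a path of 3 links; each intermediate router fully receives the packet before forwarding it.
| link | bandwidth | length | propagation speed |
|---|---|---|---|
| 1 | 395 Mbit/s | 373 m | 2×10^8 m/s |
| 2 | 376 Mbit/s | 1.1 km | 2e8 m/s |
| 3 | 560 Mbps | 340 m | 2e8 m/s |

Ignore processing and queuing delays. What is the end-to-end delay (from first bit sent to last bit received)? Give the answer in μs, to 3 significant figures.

L = 43000 bits.
Transmission delays (L/R per hop): 108.861, 114.362, 76.7857 μs; sum = 300.008 μs.
Propagation delays (d/s per hop): 1.865, 5.5, 1.7 μs; sum = 9.065 μs.
End-to-end = 309 μs.

309 μs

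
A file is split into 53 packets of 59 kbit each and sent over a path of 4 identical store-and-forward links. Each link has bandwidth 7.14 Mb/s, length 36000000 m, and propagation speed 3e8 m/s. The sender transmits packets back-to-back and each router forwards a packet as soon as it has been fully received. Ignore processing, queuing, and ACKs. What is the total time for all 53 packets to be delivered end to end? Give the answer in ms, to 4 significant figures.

Per-hop transmission t_tx = L/R = 59000/7140000 = 8.26331 ms.
Per-hop propagation t_prop = 36000000/300000000 = 120 ms.
Pipeline fill: first packet needs 4·t_tx to clear all hops; remaining 52 packets each add one t_tx.
Total = (4+53-1)·t_tx + 4·t_prop = 56·8.26331 + 4·120 = 942.7 ms.

942.7 ms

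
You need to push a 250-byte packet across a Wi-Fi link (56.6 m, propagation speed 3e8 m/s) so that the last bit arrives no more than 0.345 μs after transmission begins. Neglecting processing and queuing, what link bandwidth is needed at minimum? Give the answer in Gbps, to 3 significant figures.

12.8 Gbps

L = 2000 bits.
Propagation delay = 56.6 / 300000000 = 0.188667 μs.
Transmission budget = 0.345 − 0.188667 = 0.156333 μs.
R ≥ L / t_tx = 2000 bits / 1.56333e-07 s = 12.8 Gbps.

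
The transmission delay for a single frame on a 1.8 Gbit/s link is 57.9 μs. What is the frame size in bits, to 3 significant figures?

L = R × t_tx = 1800000000 b/s × 5.79e-05 s = 104220 bits.

104000 bits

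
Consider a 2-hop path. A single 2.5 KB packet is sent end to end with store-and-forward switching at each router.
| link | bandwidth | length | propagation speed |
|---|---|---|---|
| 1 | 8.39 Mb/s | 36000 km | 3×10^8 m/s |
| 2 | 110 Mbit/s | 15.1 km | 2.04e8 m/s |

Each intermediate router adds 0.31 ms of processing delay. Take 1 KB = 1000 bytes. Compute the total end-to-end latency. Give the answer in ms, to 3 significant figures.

123 ms

L = 20000 bits.
Transmission delays (L/R per hop): 2.38379, 0.181818 ms; sum = 2.56561 ms.
Propagation delays (d/s per hop): 120, 0.0740196 ms; sum = 120.074 ms.
Processing at 1 router(s): 1 × 0.31 ms = 0.31 ms.
End-to-end = 123 ms.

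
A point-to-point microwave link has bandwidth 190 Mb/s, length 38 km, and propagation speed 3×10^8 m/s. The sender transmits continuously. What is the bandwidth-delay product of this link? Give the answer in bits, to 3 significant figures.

24100 bits

Propagation delay = 38000 / 300000000 = 0.000126667 s.
BDP = R × t_prop = 190000000 × 0.000126667 = 24066.7 bits.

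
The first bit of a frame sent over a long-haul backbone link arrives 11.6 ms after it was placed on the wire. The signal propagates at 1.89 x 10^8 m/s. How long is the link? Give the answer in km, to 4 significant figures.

2192 km

d = s × t_prop = 189000000 × 0.0116 = 2192 km.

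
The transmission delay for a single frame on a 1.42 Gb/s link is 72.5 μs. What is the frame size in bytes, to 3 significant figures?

L = R × t_tx = 1420000000 b/s × 7.25e-05 s = 102950 bits.
In bytes: 102950 / 8 = 12900 bytes.

12900 bytes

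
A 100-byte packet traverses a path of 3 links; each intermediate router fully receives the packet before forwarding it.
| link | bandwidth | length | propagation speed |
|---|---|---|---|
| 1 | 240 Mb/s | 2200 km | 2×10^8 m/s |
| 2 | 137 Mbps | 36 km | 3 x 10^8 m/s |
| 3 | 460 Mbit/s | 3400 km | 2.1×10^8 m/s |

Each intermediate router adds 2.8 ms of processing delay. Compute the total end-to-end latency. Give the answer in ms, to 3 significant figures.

L = 100 × 8 = 800 bits.
Transmission delays (L/R per hop): 0.00333333, 0.00583942, 0.00173913 ms; sum = 0.0109119 ms.
Propagation delays (d/s per hop): 11, 0.12, 16.1905 ms; sum = 27.3105 ms.
Processing at 2 router(s): 2 × 2.8 ms = 5.6 ms.
End-to-end = 32.9 ms.

32.9 ms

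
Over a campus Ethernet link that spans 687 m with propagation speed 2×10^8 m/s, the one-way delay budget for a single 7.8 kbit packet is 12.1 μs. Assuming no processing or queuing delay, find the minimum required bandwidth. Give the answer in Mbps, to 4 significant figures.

Propagation delay = 687 / 200000000 = 3.435 μs.
Transmission budget = 12.1 − 3.435 = 8.665 μs.
R ≥ L / t_tx = 7800 bits / 8.665e-06 s = 900.2 Mbps.

900.2 Mbps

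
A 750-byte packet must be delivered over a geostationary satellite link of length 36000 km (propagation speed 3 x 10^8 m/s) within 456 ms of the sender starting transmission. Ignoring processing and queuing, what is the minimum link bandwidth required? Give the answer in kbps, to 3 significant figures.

17.9 kbps

L = 6000 bits.
Propagation delay = 36000000 / 300000000 = 120 ms.
Transmission budget = 456 − 120 = 336 ms.
R ≥ L / t_tx = 6000 bits / 0.336 s = 17.9 kbps.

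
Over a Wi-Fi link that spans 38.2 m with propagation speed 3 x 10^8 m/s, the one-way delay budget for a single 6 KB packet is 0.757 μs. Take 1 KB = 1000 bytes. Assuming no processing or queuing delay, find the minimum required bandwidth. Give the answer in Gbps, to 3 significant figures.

76.2 Gbps

L = 48000 bits.
Propagation delay = 38.2 / 300000000 = 0.127333 μs.
Transmission budget = 0.757 − 0.127333 = 0.629667 μs.
R ≥ L / t_tx = 48000 bits / 6.29667e-07 s = 76.2 Gbps.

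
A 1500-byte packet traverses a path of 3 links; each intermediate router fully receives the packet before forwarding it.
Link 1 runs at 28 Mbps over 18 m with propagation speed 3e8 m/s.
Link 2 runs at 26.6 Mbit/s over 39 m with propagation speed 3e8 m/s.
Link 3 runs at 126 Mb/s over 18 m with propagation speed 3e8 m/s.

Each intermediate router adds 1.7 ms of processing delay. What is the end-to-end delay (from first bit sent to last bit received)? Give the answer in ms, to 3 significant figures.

4.38 ms

L = 1500 × 8 = 12000 bits.
Transmission delays (L/R per hop): 0.428571, 0.451128, 0.0952381 ms; sum = 0.974937 ms.
Propagation delays (d/s per hop): 6e-05, 0.00013, 6e-05 ms; sum = 0.00025 ms.
Processing at 2 router(s): 2 × 1.7 ms = 3.4 ms.
End-to-end = 4.38 ms.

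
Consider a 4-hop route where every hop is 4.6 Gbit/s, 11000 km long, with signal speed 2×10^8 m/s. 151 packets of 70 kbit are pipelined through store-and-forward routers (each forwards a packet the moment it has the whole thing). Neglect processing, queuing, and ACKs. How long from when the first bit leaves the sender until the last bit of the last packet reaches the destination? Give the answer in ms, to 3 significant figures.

Per-hop transmission t_tx = L/R = 70000/4600000000 = 0.0152174 ms.
Per-hop propagation t_prop = 11000000/200000000 = 55 ms.
Pipeline fill: first packet needs 4·t_tx to clear all hops; remaining 150 packets each add one t_tx.
Total = (4+151-1)·t_tx + 4·t_prop = 154·0.0152174 + 4·55 = 222 ms.

222 ms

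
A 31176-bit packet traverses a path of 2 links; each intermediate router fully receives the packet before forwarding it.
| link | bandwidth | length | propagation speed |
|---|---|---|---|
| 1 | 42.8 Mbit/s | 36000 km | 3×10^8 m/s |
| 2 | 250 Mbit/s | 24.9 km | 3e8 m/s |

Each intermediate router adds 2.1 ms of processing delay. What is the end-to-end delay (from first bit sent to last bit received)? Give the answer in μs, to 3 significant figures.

123000 μs

Transmission delays (L/R per hop): 728.411, 124.704 μs; sum = 853.115 μs.
Propagation delays (d/s per hop): 120000, 83 μs; sum = 120083 μs.
Processing at 1 router(s): 1 × 2.1 ms = 2100 μs.
End-to-end = 123000 μs.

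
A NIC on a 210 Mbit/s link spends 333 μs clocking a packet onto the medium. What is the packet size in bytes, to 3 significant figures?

8740 bytes

L = R × t_tx = 210000000 b/s × 0.000333 s = 69930 bits.
In bytes: 69930 / 8 = 8740 bytes.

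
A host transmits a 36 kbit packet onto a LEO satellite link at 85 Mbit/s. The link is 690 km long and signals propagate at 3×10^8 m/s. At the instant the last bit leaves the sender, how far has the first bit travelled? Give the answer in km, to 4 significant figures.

127.1 km

t_tx = L/R = 36000/85000000 = 0.000423529 s.
Distance = s × t_tx = 300000000 × 0.000423529 = 127.1 km.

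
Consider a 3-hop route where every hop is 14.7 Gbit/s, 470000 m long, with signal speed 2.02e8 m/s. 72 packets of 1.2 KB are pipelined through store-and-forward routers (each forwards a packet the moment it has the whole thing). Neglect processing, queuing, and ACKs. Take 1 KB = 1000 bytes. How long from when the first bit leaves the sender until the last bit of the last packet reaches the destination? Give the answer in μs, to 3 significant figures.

Per-hop transmission t_tx = L/R = 9600/14700000000 = 0.653061 μs.
Per-hop propagation t_prop = 470000/202000000 = 2326.73 μs.
Pipeline fill: first packet needs 3·t_tx to clear all hops; remaining 71 packets each add one t_tx.
Total = (3+72-1)·t_tx + 3·t_prop = 74·0.653061 + 3·2326.73 = 7030 μs.

7030 μs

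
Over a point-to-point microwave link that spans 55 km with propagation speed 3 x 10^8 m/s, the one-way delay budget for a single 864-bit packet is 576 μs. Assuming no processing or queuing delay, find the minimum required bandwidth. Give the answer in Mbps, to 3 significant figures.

2.20 Mbps

Propagation delay = 55000 / 300000000 = 183.333 μs.
Transmission budget = 576 − 183.333 = 392.667 μs.
R ≥ L / t_tx = 864 bits / 0.000392667 s = 2.20 Mbps.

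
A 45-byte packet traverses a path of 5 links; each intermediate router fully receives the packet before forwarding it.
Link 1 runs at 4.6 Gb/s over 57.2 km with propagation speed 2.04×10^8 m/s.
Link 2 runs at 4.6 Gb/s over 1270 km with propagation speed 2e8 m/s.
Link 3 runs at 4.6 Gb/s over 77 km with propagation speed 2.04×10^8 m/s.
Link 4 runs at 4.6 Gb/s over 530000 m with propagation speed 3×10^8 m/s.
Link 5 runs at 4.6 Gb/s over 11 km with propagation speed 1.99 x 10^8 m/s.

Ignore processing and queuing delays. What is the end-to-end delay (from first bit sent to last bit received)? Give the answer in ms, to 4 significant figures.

8.830 ms

L = 45 × 8 = 360 bits.
Transmission delay per hop = L/R = 360/4600000000 = 7.82609e-05 ms; 5 hops → 0.000391304 ms.
Propagation delays (d/s per hop): 0.280392, 6.35, 0.377451, 1.76667, 0.0552764 ms; sum = 8.82979 ms.
End-to-end = 8.830 ms.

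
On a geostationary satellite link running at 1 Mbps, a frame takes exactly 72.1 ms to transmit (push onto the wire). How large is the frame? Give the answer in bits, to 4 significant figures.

72100 bits

L = R × t_tx = 1000000 b/s × 0.0721 s = 72100 bits.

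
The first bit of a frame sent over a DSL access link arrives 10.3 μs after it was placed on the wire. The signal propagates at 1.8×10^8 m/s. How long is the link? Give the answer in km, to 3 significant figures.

1.85 km

d = s × t_prop = 180000000 × 1.03e-05 = 1.85 km.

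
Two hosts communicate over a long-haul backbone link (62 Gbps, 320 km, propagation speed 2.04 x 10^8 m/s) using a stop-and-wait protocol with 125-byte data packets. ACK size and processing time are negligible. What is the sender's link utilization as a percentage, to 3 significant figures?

t_tx = L/R = 1000/62000000000 = 1.6129e-08 s.
t_prop = 320000/204000000 = 0.00156863 s; RTT = 0.00313725 s.
Cycle = t_tx + RTT = 0.00313727 s.
Utilization = t_tx / cycle = 1.6129e-08/0.00313727 = 0.000514 %.

0.000514 %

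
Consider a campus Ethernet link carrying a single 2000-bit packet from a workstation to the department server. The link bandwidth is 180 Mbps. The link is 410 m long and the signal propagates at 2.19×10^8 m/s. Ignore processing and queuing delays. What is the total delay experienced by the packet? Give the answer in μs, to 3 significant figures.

13.0 μs

Transmission delay = L/R = 2000 / 180000000 = 11.1111 μs.
Propagation delay = d/s = 410 m / 219000000 m/s = 1.87215 μs.
Total = 13.0 μs.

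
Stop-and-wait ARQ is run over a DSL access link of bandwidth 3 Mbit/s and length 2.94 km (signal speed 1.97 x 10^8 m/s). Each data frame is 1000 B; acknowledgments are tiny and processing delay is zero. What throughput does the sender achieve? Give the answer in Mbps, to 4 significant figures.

t_tx = L/R = 8000/3000000 = 0.00266667 s.
t_prop = 2940/197000000 = 1.49239e-05 s; RTT = 2.98477e-05 s.
Cycle = t_tx + RTT = 0.00269651 s.
Throughput = L / cycle = 8000 / 0.00269651 = 2.967 Mbps.

2.967 Mbps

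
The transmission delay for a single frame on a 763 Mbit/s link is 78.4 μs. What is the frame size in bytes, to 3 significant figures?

7480 bytes

L = R × t_tx = 763000000 b/s × 7.84e-05 s = 59819.2 bits.
In bytes: 59819.2 / 8 = 7480 bytes.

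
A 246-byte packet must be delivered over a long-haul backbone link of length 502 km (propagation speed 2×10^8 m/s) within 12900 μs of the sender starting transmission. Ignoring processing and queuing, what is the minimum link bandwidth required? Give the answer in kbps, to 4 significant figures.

189.4 kbps

L = 1968 bits.
Propagation delay = 502000 / 200000000 = 2510 μs.
Transmission budget = 12900 − 2510 = 10390 μs.
R ≥ L / t_tx = 1968 bits / 0.01039 s = 189.4 kbps.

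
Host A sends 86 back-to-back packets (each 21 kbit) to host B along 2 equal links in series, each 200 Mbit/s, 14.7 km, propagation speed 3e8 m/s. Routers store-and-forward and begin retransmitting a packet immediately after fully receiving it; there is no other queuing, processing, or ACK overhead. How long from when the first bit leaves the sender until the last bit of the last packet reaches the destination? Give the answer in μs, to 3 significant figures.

9230 μs

Per-hop transmission t_tx = L/R = 21000/200000000 = 105 μs.
Per-hop propagation t_prop = 14700/300000000 = 49 μs.
Pipeline fill: first packet needs 2·t_tx to clear all hops; remaining 85 packets each add one t_tx.
Total = (2+86-1)·t_tx + 2·t_prop = 87·105 + 2·49 = 9230 μs.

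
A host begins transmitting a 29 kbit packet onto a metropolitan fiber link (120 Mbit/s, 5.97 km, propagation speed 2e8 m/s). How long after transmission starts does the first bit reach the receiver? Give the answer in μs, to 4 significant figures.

29.85 μs

First bit experiences only propagation delay: d/s = 5970/200000000 = 29.85 μs.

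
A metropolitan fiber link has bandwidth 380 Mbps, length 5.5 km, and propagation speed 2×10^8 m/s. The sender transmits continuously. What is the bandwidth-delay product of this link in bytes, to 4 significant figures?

Propagation delay = 5500 / 200000000 = 2.75e-05 s.
BDP = R × t_prop = 380000000 × 2.75e-05 = 10450 bits.
In bytes: 10450/8 = 1306 bytes.

1306 bytes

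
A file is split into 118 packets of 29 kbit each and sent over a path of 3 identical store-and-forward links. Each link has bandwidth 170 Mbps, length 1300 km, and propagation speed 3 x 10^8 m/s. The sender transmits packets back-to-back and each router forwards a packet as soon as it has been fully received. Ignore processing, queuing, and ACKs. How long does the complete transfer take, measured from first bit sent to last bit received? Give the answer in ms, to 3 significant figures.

33.5 ms

Per-hop transmission t_tx = L/R = 29000/170000000 = 0.170588 ms.
Per-hop propagation t_prop = 1300000/300000000 = 4.33333 ms.
Pipeline fill: first packet needs 3·t_tx to clear all hops; remaining 117 packets each add one t_tx.
Total = (3+118-1)·t_tx + 3·t_prop = 120·0.170588 + 3·4.33333 = 33.5 ms.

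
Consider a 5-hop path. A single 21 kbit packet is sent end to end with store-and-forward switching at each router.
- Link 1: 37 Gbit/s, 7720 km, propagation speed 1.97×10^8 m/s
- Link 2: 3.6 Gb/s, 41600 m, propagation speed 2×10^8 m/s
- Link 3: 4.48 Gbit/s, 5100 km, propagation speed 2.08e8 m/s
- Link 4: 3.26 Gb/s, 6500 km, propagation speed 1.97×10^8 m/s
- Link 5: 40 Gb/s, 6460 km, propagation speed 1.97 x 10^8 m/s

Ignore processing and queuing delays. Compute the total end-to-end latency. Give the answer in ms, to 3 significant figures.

130 ms

L = 21000 bits.
Transmission delays (L/R per hop): 0.000567568, 0.00583333, 0.0046875, 0.00644172, 0.000525 ms; sum = 0.0180551 ms.
Propagation delays (d/s per hop): 39.1878, 0.208, 24.5192, 32.9949, 32.7919 ms; sum = 129.702 ms.
End-to-end = 130 ms.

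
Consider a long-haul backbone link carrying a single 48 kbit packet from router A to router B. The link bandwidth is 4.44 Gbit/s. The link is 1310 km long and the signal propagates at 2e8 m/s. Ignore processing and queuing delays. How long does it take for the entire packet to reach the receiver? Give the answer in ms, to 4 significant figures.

6.561 ms

L = 48000 bits.
Transmission delay = L/R = 48000 / 4440000000 = 0.0108108 ms.
Propagation delay = d/s = 1310000 m / 200000000 m/s = 6.55 ms.
Total = 6.561 ms.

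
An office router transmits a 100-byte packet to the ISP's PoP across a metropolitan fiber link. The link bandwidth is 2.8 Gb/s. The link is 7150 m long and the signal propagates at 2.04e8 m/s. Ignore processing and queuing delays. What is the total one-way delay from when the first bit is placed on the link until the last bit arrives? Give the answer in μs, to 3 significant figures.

L = 100 × 8 = 800 bits.
Transmission delay = L/R = 800 / 2800000000 = 0.285714 μs.
Propagation delay = d/s = 7150 m / 204000000 m/s = 35.049 μs.
Total = 35.3 μs.

35.3 μs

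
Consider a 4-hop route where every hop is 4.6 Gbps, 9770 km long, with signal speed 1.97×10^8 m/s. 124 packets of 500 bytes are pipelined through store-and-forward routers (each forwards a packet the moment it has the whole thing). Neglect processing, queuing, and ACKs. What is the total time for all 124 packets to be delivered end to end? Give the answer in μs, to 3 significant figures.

198000 μs

Per-hop transmission t_tx = L/R = 4000/4600000000 = 0.869565 μs.
Per-hop propagation t_prop = 9770000/197000000 = 49593.9 μs.
Pipeline fill: first packet needs 4·t_tx to clear all hops; remaining 123 packets each add one t_tx.
Total = (4+124-1)·t_tx + 4·t_prop = 127·0.869565 + 4·49593.9 = 198000 μs.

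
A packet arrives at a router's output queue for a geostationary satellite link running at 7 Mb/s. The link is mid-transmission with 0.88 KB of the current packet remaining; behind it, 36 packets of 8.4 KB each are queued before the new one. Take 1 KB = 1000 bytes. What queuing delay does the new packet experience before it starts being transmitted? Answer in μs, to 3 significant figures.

Each queued packet: L/R = 67200/7000000 = 9600 μs.
36 queued → 345600 μs.
Plus remaining 7040 bits of current packet: 1005.71 μs.
Queuing delay = 347000 μs.

347000 μs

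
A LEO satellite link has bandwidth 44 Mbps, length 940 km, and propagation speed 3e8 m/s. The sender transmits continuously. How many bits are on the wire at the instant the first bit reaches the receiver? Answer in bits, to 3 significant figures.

138000 bits

Propagation delay = 940000 / 300000000 = 0.00313333 s.
BDP = R × t_prop = 44000000 × 0.00313333 = 137867 bits.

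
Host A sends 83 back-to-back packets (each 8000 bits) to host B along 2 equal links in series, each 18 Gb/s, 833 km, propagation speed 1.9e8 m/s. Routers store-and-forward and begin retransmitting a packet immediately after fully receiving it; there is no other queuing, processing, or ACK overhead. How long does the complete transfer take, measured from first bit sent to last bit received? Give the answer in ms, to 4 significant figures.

8.806 ms

Per-hop transmission t_tx = L/R = 8000/18000000000 = 0.000444444 ms.
Per-hop propagation t_prop = 833000/190000000 = 4.38421 ms.
Pipeline fill: first packet needs 2·t_tx to clear all hops; remaining 82 packets each add one t_tx.
Total = (2+83-1)·t_tx + 2·t_prop = 84·0.000444444 + 2·4.38421 = 8.806 ms.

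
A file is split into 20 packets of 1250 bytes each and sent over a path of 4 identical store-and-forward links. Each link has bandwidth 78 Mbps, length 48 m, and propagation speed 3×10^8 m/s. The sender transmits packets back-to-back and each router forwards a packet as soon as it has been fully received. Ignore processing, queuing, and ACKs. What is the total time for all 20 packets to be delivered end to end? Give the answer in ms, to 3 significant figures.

Per-hop transmission t_tx = L/R = 10000/78000000 = 0.128205 ms.
Per-hop propagation t_prop = 48/300000000 = 0.00016 ms.
Pipeline fill: first packet needs 4·t_tx to clear all hops; remaining 19 packets each add one t_tx.
Total = (4+20-1)·t_tx + 4·t_prop = 23·0.128205 + 4·0.00016 = 2.95 ms.

2.95 ms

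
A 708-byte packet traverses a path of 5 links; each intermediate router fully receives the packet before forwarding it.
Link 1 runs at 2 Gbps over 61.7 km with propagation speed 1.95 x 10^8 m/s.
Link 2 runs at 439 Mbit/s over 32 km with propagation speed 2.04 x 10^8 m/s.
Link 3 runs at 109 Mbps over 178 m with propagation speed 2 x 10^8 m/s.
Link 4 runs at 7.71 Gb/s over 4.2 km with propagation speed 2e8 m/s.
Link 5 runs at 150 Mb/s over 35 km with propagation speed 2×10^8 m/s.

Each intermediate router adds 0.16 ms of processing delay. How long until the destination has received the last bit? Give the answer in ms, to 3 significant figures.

1.42 ms

L = 708 × 8 = 5664 bits.
Transmission delays (L/R per hop): 0.002832, 0.0129021, 0.0519633, 0.00073463, 0.03776 ms; sum = 0.106192 ms.
Propagation delays (d/s per hop): 0.31641, 0.156863, 0.00089, 0.021, 0.175 ms; sum = 0.670163 ms.
Processing at 4 router(s): 4 × 0.16 ms = 0.64 ms.
End-to-end = 1.42 ms.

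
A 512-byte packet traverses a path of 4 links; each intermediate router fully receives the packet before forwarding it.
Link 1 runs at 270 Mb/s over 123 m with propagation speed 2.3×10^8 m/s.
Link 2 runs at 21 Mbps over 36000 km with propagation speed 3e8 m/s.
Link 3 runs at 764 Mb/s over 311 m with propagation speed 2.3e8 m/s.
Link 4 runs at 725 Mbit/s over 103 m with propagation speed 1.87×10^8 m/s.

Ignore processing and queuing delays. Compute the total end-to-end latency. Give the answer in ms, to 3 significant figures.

120 ms

L = 512 × 8 = 4096 bits.
Transmission delays (L/R per hop): 0.0151704, 0.195048, 0.00536126, 0.00564966 ms; sum = 0.221229 ms.
Propagation delays (d/s per hop): 0.000534783, 120, 0.00135217, 0.000550802 ms; sum = 120.002 ms.
End-to-end = 120 ms.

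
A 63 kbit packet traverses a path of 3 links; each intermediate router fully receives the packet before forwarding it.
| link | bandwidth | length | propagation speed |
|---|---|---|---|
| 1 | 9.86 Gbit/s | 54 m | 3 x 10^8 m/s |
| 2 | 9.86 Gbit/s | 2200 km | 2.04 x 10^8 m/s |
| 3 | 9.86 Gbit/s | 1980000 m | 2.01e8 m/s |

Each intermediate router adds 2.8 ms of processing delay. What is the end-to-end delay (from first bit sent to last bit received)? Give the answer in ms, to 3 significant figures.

L = 63000 bits.
Transmission delay per hop = L/R = 63000/9860000000 = 0.00638945 ms; 3 hops → 0.0191684 ms.
Propagation delays (d/s per hop): 0.00018, 10.7843, 9.85075 ms; sum = 20.6352 ms.
Processing at 2 router(s): 2 × 2.8 ms = 5.6 ms.
End-to-end = 26.3 ms.

26.3 ms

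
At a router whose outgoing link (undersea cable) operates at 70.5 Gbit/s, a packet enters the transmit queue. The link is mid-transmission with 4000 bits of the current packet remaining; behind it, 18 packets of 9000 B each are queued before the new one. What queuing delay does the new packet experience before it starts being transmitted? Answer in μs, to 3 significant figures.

18.4 μs

Each queued packet: L/R = 72000/70500000000 = 1.02128 μs.
18 queued → 18.383 μs.
Plus remaining 4000 bits of current packet: 0.0567376 μs.
Queuing delay = 18.4 μs.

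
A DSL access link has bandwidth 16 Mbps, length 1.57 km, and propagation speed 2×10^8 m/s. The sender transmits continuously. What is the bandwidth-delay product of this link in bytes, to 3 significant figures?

Propagation delay = 1570 / 200000000 = 7.85e-06 s.
BDP = R × t_prop = 16000000 × 7.85e-06 = 125.6 bits.
In bytes: 125.6/8 = 15.7 bytes.

15.7 bytes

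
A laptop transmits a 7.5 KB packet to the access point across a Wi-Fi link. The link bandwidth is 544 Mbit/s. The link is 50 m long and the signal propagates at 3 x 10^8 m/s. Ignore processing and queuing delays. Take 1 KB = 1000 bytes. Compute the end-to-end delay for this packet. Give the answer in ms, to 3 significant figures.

0.110 ms

L = 60000 bits.
Transmission delay = L/R = 60000 / 544000000 = 0.110294 ms.
Propagation delay = d/s = 50 m / 300000000 m/s = 0.000166667 ms.
Total = 0.110 ms.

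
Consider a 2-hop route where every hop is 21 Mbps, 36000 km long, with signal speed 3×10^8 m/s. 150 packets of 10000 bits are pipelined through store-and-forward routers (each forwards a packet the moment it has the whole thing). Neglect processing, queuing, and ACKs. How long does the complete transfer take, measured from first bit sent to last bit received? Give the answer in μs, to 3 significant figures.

312000 μs

Per-hop transmission t_tx = L/R = 10000/21000000 = 476.19 μs.
Per-hop propagation t_prop = 36000000/300000000 = 120000 μs.
Pipeline fill: first packet needs 2·t_tx to clear all hops; remaining 149 packets each add one t_tx.
Total = (2+150-1)·t_tx + 2·t_prop = 151·476.19 + 2·120000 = 312000 μs.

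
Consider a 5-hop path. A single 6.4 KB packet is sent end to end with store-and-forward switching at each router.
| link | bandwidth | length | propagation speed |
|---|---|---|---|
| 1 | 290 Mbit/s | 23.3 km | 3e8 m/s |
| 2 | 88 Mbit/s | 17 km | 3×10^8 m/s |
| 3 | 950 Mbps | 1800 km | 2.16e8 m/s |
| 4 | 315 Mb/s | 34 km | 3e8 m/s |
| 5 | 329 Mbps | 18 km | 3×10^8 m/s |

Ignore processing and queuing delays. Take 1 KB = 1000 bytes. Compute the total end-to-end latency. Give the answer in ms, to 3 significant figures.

9.77 ms

L = 51200 bits.
Transmission delays (L/R per hop): 0.176552, 0.581818, 0.0538947, 0.16254, 0.155623 ms; sum = 1.13043 ms.
Propagation delays (d/s per hop): 0.0776667, 0.0566667, 8.33333, 0.113333, 0.06 ms; sum = 8.641 ms.
End-to-end = 9.77 ms.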